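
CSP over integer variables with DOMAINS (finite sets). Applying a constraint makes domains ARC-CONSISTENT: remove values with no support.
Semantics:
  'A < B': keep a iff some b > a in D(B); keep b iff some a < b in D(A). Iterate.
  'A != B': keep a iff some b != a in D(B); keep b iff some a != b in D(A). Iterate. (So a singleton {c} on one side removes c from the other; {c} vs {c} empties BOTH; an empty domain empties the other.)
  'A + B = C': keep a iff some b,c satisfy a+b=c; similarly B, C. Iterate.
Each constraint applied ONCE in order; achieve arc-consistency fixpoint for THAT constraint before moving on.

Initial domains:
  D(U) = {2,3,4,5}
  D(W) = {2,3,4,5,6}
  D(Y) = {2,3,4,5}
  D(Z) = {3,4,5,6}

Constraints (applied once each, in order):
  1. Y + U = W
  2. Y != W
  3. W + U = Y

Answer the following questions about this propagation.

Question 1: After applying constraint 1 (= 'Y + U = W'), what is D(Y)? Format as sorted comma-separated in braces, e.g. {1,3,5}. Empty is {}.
Answer: {2,3,4}

Derivation:
Constraint 1 (Y + U = W) on D(Y)={2,3,4,5} D(U)={2,3,4,5} D(W)={2,3,4,5,6}: Y {2,3,4,5}->{2,3,4}; U {2,3,4,5}->{2,3,4}; W {2,3,4,5,6}->{4,5,6}
So after constraint 1: D(Y) = {2,3,4}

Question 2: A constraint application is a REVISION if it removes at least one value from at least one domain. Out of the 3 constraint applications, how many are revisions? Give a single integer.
Answer: 2

Derivation:
Constraint 1 (Y + U = W) on D(Y)={2,3,4,5} D(U)={2,3,4,5} D(W)={2,3,4,5,6}: Y {2,3,4,5}->{2,3,4}; U {2,3,4,5}->{2,3,4}; W {2,3,4,5,6}->{4,5,6} => REVISION
Constraint 2 (Y != W) on D(Y)={2,3,4} D(W)={4,5,6}: no change => not a revision
Constraint 3 (W + U = Y) on D(W)={4,5,6} D(U)={2,3,4} D(Y)={2,3,4}: W {4,5,6}->{}; U {2,3,4}->{}; Y {2,3,4}->{} => REVISION
Total revisions = 2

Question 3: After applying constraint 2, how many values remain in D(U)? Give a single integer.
Answer: 3

Derivation:
Constraint 1 (Y + U = W) on D(Y)={2,3,4,5} D(U)={2,3,4,5} D(W)={2,3,4,5,6}: Y {2,3,4,5}->{2,3,4}; U {2,3,4,5}->{2,3,4}; W {2,3,4,5,6}->{4,5,6}
Constraint 2 (Y != W) on D(Y)={2,3,4} D(W)={4,5,6}: no change
So after constraint 2: D(U)={2,3,4}, size = 3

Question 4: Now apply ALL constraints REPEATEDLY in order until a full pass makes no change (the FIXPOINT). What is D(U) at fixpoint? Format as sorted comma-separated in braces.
Answer: {}

Derivation:
pass 0 (initial): D(U)={2,3,4,5}
pass 1: U {2,3,4,5}->{}; W {2,3,4,5,6}->{}; Y {2,3,4,5}->{}
pass 2: no change
Fixpoint after 2 passes: D(U) = {}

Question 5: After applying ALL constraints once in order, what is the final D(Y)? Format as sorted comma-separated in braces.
Answer: {}

Derivation:
Constraint 1 (Y + U = W) on D(Y)={2,3,4,5} D(U)={2,3,4,5} D(W)={2,3,4,5,6}: Y {2,3,4,5}->{2,3,4}; U {2,3,4,5}->{2,3,4}; W {2,3,4,5,6}->{4,5,6}
Constraint 2 (Y != W) on D(Y)={2,3,4} D(W)={4,5,6}: no change
Constraint 3 (W + U = Y) on D(W)={4,5,6} D(U)={2,3,4} D(Y)={2,3,4}: W {4,5,6}->{}; U {2,3,4}->{}; Y {2,3,4}->{}
So after all 3 constraints: D(Y) = {}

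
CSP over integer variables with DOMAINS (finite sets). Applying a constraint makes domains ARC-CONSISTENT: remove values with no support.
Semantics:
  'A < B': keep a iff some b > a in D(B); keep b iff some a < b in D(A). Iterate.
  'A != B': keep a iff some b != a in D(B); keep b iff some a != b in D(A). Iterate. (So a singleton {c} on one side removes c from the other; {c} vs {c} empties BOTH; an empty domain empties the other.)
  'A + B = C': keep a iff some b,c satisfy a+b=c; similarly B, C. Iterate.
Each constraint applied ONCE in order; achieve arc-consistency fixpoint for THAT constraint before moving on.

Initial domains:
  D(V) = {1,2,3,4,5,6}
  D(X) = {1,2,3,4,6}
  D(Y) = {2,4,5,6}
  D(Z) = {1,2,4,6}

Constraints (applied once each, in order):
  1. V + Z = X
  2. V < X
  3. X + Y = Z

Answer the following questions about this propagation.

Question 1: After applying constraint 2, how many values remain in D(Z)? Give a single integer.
Answer: 3

Derivation:
Constraint 1 (V + Z = X) on D(V)={1,2,3,4,5,6} D(Z)={1,2,4,6} D(X)={1,2,3,4,6}: V {1,2,3,4,5,6}->{1,2,3,4,5}; Z {1,2,4,6}->{1,2,4}; X {1,2,3,4,6}->{2,3,4,6}
Constraint 2 (V < X) on D(V)={1,2,3,4,5} D(X)={2,3,4,6}: no change
So after constraint 2: D(Z)={1,2,4}, size = 3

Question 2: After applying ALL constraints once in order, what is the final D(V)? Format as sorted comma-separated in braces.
Constraint 1 (V + Z = X) on D(V)={1,2,3,4,5,6} D(Z)={1,2,4,6} D(X)={1,2,3,4,6}: V {1,2,3,4,5,6}->{1,2,3,4,5}; Z {1,2,4,6}->{1,2,4}; X {1,2,3,4,6}->{2,3,4,6}
Constraint 2 (V < X) on D(V)={1,2,3,4,5} D(X)={2,3,4,6}: no change
Constraint 3 (X + Y = Z) on D(X)={2,3,4,6} D(Y)={2,4,5,6} D(Z)={1,2,4}: X {2,3,4,6}->{2}; Y {2,4,5,6}->{2}; Z {1,2,4}->{4}
So after all 3 constraints: D(V) = {1,2,3,4,5}

Answer: {1,2,3,4,5}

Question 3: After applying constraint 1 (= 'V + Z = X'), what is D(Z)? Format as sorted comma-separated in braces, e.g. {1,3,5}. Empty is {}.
Answer: {1,2,4}

Derivation:
Constraint 1 (V + Z = X) on D(V)={1,2,3,4,5,6} D(Z)={1,2,4,6} D(X)={1,2,3,4,6}: V {1,2,3,4,5,6}->{1,2,3,4,5}; Z {1,2,4,6}->{1,2,4}; X {1,2,3,4,6}->{2,3,4,6}
So after constraint 1: D(Z) = {1,2,4}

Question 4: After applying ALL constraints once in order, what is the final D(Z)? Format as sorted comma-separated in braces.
Answer: {4}

Derivation:
Constraint 1 (V + Z = X) on D(V)={1,2,3,4,5,6} D(Z)={1,2,4,6} D(X)={1,2,3,4,6}: V {1,2,3,4,5,6}->{1,2,3,4,5}; Z {1,2,4,6}->{1,2,4}; X {1,2,3,4,6}->{2,3,4,6}
Constraint 2 (V < X) on D(V)={1,2,3,4,5} D(X)={2,3,4,6}: no change
Constraint 3 (X + Y = Z) on D(X)={2,3,4,6} D(Y)={2,4,5,6} D(Z)={1,2,4}: X {2,3,4,6}->{2}; Y {2,4,5,6}->{2}; Z {1,2,4}->{4}
So after all 3 constraints: D(Z) = {4}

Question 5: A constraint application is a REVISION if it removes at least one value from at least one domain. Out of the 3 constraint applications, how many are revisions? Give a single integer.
Answer: 2

Derivation:
Constraint 1 (V + Z = X) on D(V)={1,2,3,4,5,6} D(Z)={1,2,4,6} D(X)={1,2,3,4,6}: V {1,2,3,4,5,6}->{1,2,3,4,5}; Z {1,2,4,6}->{1,2,4}; X {1,2,3,4,6}->{2,3,4,6} => REVISION
Constraint 2 (V < X) on D(V)={1,2,3,4,5} D(X)={2,3,4,6}: no change => not a revision
Constraint 3 (X + Y = Z) on D(X)={2,3,4,6} D(Y)={2,4,5,6} D(Z)={1,2,4}: X {2,3,4,6}->{2}; Y {2,4,5,6}->{2}; Z {1,2,4}->{4} => REVISION
Total revisions = 2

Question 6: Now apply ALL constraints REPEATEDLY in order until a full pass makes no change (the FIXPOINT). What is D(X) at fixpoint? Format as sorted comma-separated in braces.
pass 0 (initial): D(X)={1,2,3,4,6}
pass 1: V {1,2,3,4,5,6}->{1,2,3,4,5}; X {1,2,3,4,6}->{2}; Y {2,4,5,6}->{2}; Z {1,2,4,6}->{4}
pass 2: V {1,2,3,4,5}->{}; X {2}->{}; Y {2}->{}; Z {4}->{}
pass 3: no change
Fixpoint after 3 passes: D(X) = {}

Answer: {}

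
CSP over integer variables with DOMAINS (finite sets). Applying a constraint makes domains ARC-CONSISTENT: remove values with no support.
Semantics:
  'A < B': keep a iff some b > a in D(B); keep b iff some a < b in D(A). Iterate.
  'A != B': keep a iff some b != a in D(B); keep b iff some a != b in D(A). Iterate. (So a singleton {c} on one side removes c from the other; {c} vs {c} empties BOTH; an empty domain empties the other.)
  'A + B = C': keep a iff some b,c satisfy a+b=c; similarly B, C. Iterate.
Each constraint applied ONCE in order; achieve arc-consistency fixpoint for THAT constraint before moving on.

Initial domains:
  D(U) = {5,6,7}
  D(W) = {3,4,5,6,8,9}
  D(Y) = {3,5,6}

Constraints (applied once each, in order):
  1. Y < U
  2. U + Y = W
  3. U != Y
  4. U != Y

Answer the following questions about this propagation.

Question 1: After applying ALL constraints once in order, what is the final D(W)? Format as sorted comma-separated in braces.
Answer: {8,9}

Derivation:
Constraint 1 (Y < U) on D(Y)={3,5,6} D(U)={5,6,7}: no change
Constraint 2 (U + Y = W) on D(U)={5,6,7} D(Y)={3,5,6} D(W)={3,4,5,6,8,9}: U {5,6,7}->{5,6}; Y {3,5,6}->{3}; W {3,4,5,6,8,9}->{8,9}
Constraint 3 (U != Y) on D(U)={5,6} D(Y)={3}: no change
Constraint 4 (U != Y) on D(U)={5,6} D(Y)={3}: no change
So after all 4 constraints: D(W) = {8,9}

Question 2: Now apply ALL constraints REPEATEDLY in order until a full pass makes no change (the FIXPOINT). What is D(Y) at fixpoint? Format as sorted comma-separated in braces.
Answer: {3}

Derivation:
pass 0 (initial): D(Y)={3,5,6}
pass 1: U {5,6,7}->{5,6}; W {3,4,5,6,8,9}->{8,9}; Y {3,5,6}->{3}
pass 2: no change
Fixpoint after 2 passes: D(Y) = {3}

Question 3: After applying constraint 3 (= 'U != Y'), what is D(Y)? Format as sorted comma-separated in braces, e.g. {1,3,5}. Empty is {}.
Constraint 1 (Y < U) on D(Y)={3,5,6} D(U)={5,6,7}: no change
Constraint 2 (U + Y = W) on D(U)={5,6,7} D(Y)={3,5,6} D(W)={3,4,5,6,8,9}: U {5,6,7}->{5,6}; Y {3,5,6}->{3}; W {3,4,5,6,8,9}->{8,9}
Constraint 3 (U != Y) on D(U)={5,6} D(Y)={3}: no change
So after constraint 3: D(Y) = {3}

Answer: {3}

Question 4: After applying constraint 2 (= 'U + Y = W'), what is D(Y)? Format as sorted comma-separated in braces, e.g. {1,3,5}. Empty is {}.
Constraint 1 (Y < U) on D(Y)={3,5,6} D(U)={5,6,7}: no change
Constraint 2 (U + Y = W) on D(U)={5,6,7} D(Y)={3,5,6} D(W)={3,4,5,6,8,9}: U {5,6,7}->{5,6}; Y {3,5,6}->{3}; W {3,4,5,6,8,9}->{8,9}
So after constraint 2: D(Y) = {3}

Answer: {3}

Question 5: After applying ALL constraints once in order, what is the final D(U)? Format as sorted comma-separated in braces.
Answer: {5,6}

Derivation:
Constraint 1 (Y < U) on D(Y)={3,5,6} D(U)={5,6,7}: no change
Constraint 2 (U + Y = W) on D(U)={5,6,7} D(Y)={3,5,6} D(W)={3,4,5,6,8,9}: U {5,6,7}->{5,6}; Y {3,5,6}->{3}; W {3,4,5,6,8,9}->{8,9}
Constraint 3 (U != Y) on D(U)={5,6} D(Y)={3}: no change
Constraint 4 (U != Y) on D(U)={5,6} D(Y)={3}: no change
So after all 4 constraints: D(U) = {5,6}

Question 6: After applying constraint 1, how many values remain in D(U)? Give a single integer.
Constraint 1 (Y < U) on D(Y)={3,5,6} D(U)={5,6,7}: no change
So after constraint 1: D(U)={5,6,7}, size = 3

Answer: 3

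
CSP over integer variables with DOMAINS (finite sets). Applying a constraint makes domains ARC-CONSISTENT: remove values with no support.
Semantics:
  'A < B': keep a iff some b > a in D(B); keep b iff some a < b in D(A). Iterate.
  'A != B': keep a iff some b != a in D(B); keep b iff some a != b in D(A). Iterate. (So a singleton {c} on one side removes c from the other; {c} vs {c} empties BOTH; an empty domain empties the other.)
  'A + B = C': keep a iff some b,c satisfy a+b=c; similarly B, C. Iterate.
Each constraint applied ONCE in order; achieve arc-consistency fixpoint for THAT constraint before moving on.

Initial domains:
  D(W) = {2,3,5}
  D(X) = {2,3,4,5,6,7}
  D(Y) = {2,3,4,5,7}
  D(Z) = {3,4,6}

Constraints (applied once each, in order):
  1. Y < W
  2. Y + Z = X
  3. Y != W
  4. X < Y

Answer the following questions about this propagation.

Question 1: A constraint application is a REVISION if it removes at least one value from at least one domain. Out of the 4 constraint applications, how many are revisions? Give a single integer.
Answer: 3

Derivation:
Constraint 1 (Y < W) on D(Y)={2,3,4,5,7} D(W)={2,3,5}: Y {2,3,4,5,7}->{2,3,4}; W {2,3,5}->{3,5} => REVISION
Constraint 2 (Y + Z = X) on D(Y)={2,3,4} D(Z)={3,4,6} D(X)={2,3,4,5,6,7}: Z {3,4,6}->{3,4}; X {2,3,4,5,6,7}->{5,6,7} => REVISION
Constraint 3 (Y != W) on D(Y)={2,3,4} D(W)={3,5}: no change => not a revision
Constraint 4 (X < Y) on D(X)={5,6,7} D(Y)={2,3,4}: X {5,6,7}->{}; Y {2,3,4}->{} => REVISION
Total revisions = 3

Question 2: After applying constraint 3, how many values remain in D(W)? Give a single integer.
Answer: 2

Derivation:
Constraint 1 (Y < W) on D(Y)={2,3,4,5,7} D(W)={2,3,5}: Y {2,3,4,5,7}->{2,3,4}; W {2,3,5}->{3,5}
Constraint 2 (Y + Z = X) on D(Y)={2,3,4} D(Z)={3,4,6} D(X)={2,3,4,5,6,7}: Z {3,4,6}->{3,4}; X {2,3,4,5,6,7}->{5,6,7}
Constraint 3 (Y != W) on D(Y)={2,3,4} D(W)={3,5}: no change
So after constraint 3: D(W)={3,5}, size = 2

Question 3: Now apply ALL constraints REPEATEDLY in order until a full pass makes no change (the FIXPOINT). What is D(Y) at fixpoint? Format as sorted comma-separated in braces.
Answer: {}

Derivation:
pass 0 (initial): D(Y)={2,3,4,5,7}
pass 1: W {2,3,5}->{3,5}; X {2,3,4,5,6,7}->{}; Y {2,3,4,5,7}->{}; Z {3,4,6}->{3,4}
pass 2: W {3,5}->{}; Z {3,4}->{}
pass 3: no change
Fixpoint after 3 passes: D(Y) = {}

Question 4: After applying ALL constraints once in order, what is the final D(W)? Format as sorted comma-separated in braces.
Constraint 1 (Y < W) on D(Y)={2,3,4,5,7} D(W)={2,3,5}: Y {2,3,4,5,7}->{2,3,4}; W {2,3,5}->{3,5}
Constraint 2 (Y + Z = X) on D(Y)={2,3,4} D(Z)={3,4,6} D(X)={2,3,4,5,6,7}: Z {3,4,6}->{3,4}; X {2,3,4,5,6,7}->{5,6,7}
Constraint 3 (Y != W) on D(Y)={2,3,4} D(W)={3,5}: no change
Constraint 4 (X < Y) on D(X)={5,6,7} D(Y)={2,3,4}: X {5,6,7}->{}; Y {2,3,4}->{}
So after all 4 constraints: D(W) = {3,5}

Answer: {3,5}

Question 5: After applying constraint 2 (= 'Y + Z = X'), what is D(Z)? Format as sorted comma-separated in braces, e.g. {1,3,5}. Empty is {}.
Answer: {3,4}

Derivation:
Constraint 1 (Y < W) on D(Y)={2,3,4,5,7} D(W)={2,3,5}: Y {2,3,4,5,7}->{2,3,4}; W {2,3,5}->{3,5}
Constraint 2 (Y + Z = X) on D(Y)={2,3,4} D(Z)={3,4,6} D(X)={2,3,4,5,6,7}: Z {3,4,6}->{3,4}; X {2,3,4,5,6,7}->{5,6,7}
So after constraint 2: D(Z) = {3,4}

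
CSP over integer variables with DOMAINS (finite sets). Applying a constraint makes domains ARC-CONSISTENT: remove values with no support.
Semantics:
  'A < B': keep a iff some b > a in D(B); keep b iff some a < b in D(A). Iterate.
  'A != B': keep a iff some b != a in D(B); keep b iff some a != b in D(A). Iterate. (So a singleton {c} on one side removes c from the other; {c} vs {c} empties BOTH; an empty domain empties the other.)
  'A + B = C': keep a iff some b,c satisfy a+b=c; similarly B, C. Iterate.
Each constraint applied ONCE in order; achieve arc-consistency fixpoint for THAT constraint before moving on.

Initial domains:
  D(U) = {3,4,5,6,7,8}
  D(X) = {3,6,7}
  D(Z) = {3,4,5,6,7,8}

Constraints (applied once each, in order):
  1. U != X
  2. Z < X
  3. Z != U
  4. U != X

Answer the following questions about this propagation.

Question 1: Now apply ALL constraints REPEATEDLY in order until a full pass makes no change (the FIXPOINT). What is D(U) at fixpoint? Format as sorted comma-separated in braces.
pass 0 (initial): D(U)={3,4,5,6,7,8}
pass 1: X {3,6,7}->{6,7}; Z {3,4,5,6,7,8}->{3,4,5,6}
pass 2: no change
Fixpoint after 2 passes: D(U) = {3,4,5,6,7,8}

Answer: {3,4,5,6,7,8}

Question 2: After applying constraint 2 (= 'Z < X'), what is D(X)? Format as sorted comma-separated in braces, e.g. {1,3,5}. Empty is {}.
Constraint 1 (U != X) on D(U)={3,4,5,6,7,8} D(X)={3,6,7}: no change
Constraint 2 (Z < X) on D(Z)={3,4,5,6,7,8} D(X)={3,6,7}: Z {3,4,5,6,7,8}->{3,4,5,6}; X {3,6,7}->{6,7}
So after constraint 2: D(X) = {6,7}

Answer: {6,7}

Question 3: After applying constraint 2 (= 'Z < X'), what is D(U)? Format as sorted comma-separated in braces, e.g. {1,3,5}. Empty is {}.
Constraint 1 (U != X) on D(U)={3,4,5,6,7,8} D(X)={3,6,7}: no change
Constraint 2 (Z < X) on D(Z)={3,4,5,6,7,8} D(X)={3,6,7}: Z {3,4,5,6,7,8}->{3,4,5,6}; X {3,6,7}->{6,7}
So after constraint 2: D(U) = {3,4,5,6,7,8}

Answer: {3,4,5,6,7,8}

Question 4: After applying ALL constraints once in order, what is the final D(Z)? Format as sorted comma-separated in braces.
Answer: {3,4,5,6}

Derivation:
Constraint 1 (U != X) on D(U)={3,4,5,6,7,8} D(X)={3,6,7}: no change
Constraint 2 (Z < X) on D(Z)={3,4,5,6,7,8} D(X)={3,6,7}: Z {3,4,5,6,7,8}->{3,4,5,6}; X {3,6,7}->{6,7}
Constraint 3 (Z != U) on D(Z)={3,4,5,6} D(U)={3,4,5,6,7,8}: no change
Constraint 4 (U != X) on D(U)={3,4,5,6,7,8} D(X)={6,7}: no change
So after all 4 constraints: D(Z) = {3,4,5,6}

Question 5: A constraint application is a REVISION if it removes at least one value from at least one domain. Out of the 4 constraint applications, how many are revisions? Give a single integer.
Answer: 1

Derivation:
Constraint 1 (U != X) on D(U)={3,4,5,6,7,8} D(X)={3,6,7}: no change => not a revision
Constraint 2 (Z < X) on D(Z)={3,4,5,6,7,8} D(X)={3,6,7}: Z {3,4,5,6,7,8}->{3,4,5,6}; X {3,6,7}->{6,7} => REVISION
Constraint 3 (Z != U) on D(Z)={3,4,5,6} D(U)={3,4,5,6,7,8}: no change => not a revision
Constraint 4 (U != X) on D(U)={3,4,5,6,7,8} D(X)={6,7}: no change => not a revision
Total revisions = 1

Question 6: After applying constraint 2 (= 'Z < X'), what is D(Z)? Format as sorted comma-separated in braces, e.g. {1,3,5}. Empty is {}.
Constraint 1 (U != X) on D(U)={3,4,5,6,7,8} D(X)={3,6,7}: no change
Constraint 2 (Z < X) on D(Z)={3,4,5,6,7,8} D(X)={3,6,7}: Z {3,4,5,6,7,8}->{3,4,5,6}; X {3,6,7}->{6,7}
So after constraint 2: D(Z) = {3,4,5,6}

Answer: {3,4,5,6}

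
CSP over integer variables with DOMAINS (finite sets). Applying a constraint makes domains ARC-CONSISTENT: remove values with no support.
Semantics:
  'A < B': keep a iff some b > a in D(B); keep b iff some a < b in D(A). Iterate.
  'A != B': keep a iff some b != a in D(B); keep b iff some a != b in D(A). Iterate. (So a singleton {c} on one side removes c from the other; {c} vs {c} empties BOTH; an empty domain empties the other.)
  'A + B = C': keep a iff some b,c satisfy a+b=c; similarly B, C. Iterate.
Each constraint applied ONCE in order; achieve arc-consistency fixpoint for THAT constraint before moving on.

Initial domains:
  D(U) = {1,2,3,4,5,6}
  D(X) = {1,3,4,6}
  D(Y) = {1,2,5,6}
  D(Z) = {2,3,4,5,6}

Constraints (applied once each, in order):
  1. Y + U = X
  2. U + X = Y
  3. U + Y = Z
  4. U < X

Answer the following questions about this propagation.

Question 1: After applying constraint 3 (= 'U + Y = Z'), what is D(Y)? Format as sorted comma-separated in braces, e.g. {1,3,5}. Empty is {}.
Answer: {5}

Derivation:
Constraint 1 (Y + U = X) on D(Y)={1,2,5,6} D(U)={1,2,3,4,5,6} D(X)={1,3,4,6}: Y {1,2,5,6}->{1,2,5}; U {1,2,3,4,5,6}->{1,2,3,4,5}; X {1,3,4,6}->{3,4,6}
Constraint 2 (U + X = Y) on D(U)={1,2,3,4,5} D(X)={3,4,6} D(Y)={1,2,5}: U {1,2,3,4,5}->{1,2}; X {3,4,6}->{3,4}; Y {1,2,5}->{5}
Constraint 3 (U + Y = Z) on D(U)={1,2} D(Y)={5} D(Z)={2,3,4,5,6}: U {1,2}->{1}; Z {2,3,4,5,6}->{6}
So after constraint 3: D(Y) = {5}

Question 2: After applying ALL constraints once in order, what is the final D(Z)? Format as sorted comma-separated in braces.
Constraint 1 (Y + U = X) on D(Y)={1,2,5,6} D(U)={1,2,3,4,5,6} D(X)={1,3,4,6}: Y {1,2,5,6}->{1,2,5}; U {1,2,3,4,5,6}->{1,2,3,4,5}; X {1,3,4,6}->{3,4,6}
Constraint 2 (U + X = Y) on D(U)={1,2,3,4,5} D(X)={3,4,6} D(Y)={1,2,5}: U {1,2,3,4,5}->{1,2}; X {3,4,6}->{3,4}; Y {1,2,5}->{5}
Constraint 3 (U + Y = Z) on D(U)={1,2} D(Y)={5} D(Z)={2,3,4,5,6}: U {1,2}->{1}; Z {2,3,4,5,6}->{6}
Constraint 4 (U < X) on D(U)={1} D(X)={3,4}: no change
So after all 4 constraints: D(Z) = {6}

Answer: {6}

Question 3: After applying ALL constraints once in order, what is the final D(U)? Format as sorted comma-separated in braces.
Answer: {1}

Derivation:
Constraint 1 (Y + U = X) on D(Y)={1,2,5,6} D(U)={1,2,3,4,5,6} D(X)={1,3,4,6}: Y {1,2,5,6}->{1,2,5}; U {1,2,3,4,5,6}->{1,2,3,4,5}; X {1,3,4,6}->{3,4,6}
Constraint 2 (U + X = Y) on D(U)={1,2,3,4,5} D(X)={3,4,6} D(Y)={1,2,5}: U {1,2,3,4,5}->{1,2}; X {3,4,6}->{3,4}; Y {1,2,5}->{5}
Constraint 3 (U + Y = Z) on D(U)={1,2} D(Y)={5} D(Z)={2,3,4,5,6}: U {1,2}->{1}; Z {2,3,4,5,6}->{6}
Constraint 4 (U < X) on D(U)={1} D(X)={3,4}: no change
So after all 4 constraints: D(U) = {1}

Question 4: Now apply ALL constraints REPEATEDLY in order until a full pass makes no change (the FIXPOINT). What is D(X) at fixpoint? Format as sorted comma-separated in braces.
Answer: {}

Derivation:
pass 0 (initial): D(X)={1,3,4,6}
pass 1: U {1,2,3,4,5,6}->{1}; X {1,3,4,6}->{3,4}; Y {1,2,5,6}->{5}; Z {2,3,4,5,6}->{6}
pass 2: U {1}->{}; X {3,4}->{}; Y {5}->{}; Z {6}->{}
pass 3: no change
Fixpoint after 3 passes: D(X) = {}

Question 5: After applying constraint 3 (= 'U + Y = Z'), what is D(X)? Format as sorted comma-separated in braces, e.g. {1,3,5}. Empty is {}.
Constraint 1 (Y + U = X) on D(Y)={1,2,5,6} D(U)={1,2,3,4,5,6} D(X)={1,3,4,6}: Y {1,2,5,6}->{1,2,5}; U {1,2,3,4,5,6}->{1,2,3,4,5}; X {1,3,4,6}->{3,4,6}
Constraint 2 (U + X = Y) on D(U)={1,2,3,4,5} D(X)={3,4,6} D(Y)={1,2,5}: U {1,2,3,4,5}->{1,2}; X {3,4,6}->{3,4}; Y {1,2,5}->{5}
Constraint 3 (U + Y = Z) on D(U)={1,2} D(Y)={5} D(Z)={2,3,4,5,6}: U {1,2}->{1}; Z {2,3,4,5,6}->{6}
So after constraint 3: D(X) = {3,4}

Answer: {3,4}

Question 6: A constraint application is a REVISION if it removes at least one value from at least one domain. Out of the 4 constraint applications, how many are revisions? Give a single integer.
Answer: 3

Derivation:
Constraint 1 (Y + U = X) on D(Y)={1,2,5,6} D(U)={1,2,3,4,5,6} D(X)={1,3,4,6}: Y {1,2,5,6}->{1,2,5}; U {1,2,3,4,5,6}->{1,2,3,4,5}; X {1,3,4,6}->{3,4,6} => REVISION
Constraint 2 (U + X = Y) on D(U)={1,2,3,4,5} D(X)={3,4,6} D(Y)={1,2,5}: U {1,2,3,4,5}->{1,2}; X {3,4,6}->{3,4}; Y {1,2,5}->{5} => REVISION
Constraint 3 (U + Y = Z) on D(U)={1,2} D(Y)={5} D(Z)={2,3,4,5,6}: U {1,2}->{1}; Z {2,3,4,5,6}->{6} => REVISION
Constraint 4 (U < X) on D(U)={1} D(X)={3,4}: no change => not a revision
Total revisions = 3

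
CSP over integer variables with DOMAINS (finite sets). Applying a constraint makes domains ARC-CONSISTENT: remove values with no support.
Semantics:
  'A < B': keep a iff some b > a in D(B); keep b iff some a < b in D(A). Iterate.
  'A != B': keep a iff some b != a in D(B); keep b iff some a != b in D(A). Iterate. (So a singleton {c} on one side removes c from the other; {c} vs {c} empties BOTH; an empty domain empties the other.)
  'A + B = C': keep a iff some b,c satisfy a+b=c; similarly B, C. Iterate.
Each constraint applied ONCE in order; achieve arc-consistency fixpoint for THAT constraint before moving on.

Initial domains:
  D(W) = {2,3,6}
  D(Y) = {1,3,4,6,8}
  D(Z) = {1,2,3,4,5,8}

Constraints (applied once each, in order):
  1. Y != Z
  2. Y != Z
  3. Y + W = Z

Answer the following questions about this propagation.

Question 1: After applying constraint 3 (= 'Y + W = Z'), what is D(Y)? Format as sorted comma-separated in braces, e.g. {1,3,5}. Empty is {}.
Constraint 1 (Y != Z) on D(Y)={1,3,4,6,8} D(Z)={1,2,3,4,5,8}: no change
Constraint 2 (Y != Z) on D(Y)={1,3,4,6,8} D(Z)={1,2,3,4,5,8}: no change
Constraint 3 (Y + W = Z) on D(Y)={1,3,4,6,8} D(W)={2,3,6} D(Z)={1,2,3,4,5,8}: Y {1,3,4,6,8}->{1,3,6}; W {2,3,6}->{2,3}; Z {1,2,3,4,5,8}->{3,4,5,8}
So after constraint 3: D(Y) = {1,3,6}

Answer: {1,3,6}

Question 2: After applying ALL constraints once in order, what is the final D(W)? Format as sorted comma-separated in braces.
Answer: {2,3}

Derivation:
Constraint 1 (Y != Z) on D(Y)={1,3,4,6,8} D(Z)={1,2,3,4,5,8}: no change
Constraint 2 (Y != Z) on D(Y)={1,3,4,6,8} D(Z)={1,2,3,4,5,8}: no change
Constraint 3 (Y + W = Z) on D(Y)={1,3,4,6,8} D(W)={2,3,6} D(Z)={1,2,3,4,5,8}: Y {1,3,4,6,8}->{1,3,6}; W {2,3,6}->{2,3}; Z {1,2,3,4,5,8}->{3,4,5,8}
So after all 3 constraints: D(W) = {2,3}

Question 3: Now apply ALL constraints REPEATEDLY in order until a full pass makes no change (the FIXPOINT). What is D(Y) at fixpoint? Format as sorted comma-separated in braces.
Answer: {1,3,6}

Derivation:
pass 0 (initial): D(Y)={1,3,4,6,8}
pass 1: W {2,3,6}->{2,3}; Y {1,3,4,6,8}->{1,3,6}; Z {1,2,3,4,5,8}->{3,4,5,8}
pass 2: no change
Fixpoint after 2 passes: D(Y) = {1,3,6}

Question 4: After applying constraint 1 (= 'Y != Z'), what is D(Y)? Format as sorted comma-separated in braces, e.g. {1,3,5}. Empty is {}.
Constraint 1 (Y != Z) on D(Y)={1,3,4,6,8} D(Z)={1,2,3,4,5,8}: no change
So after constraint 1: D(Y) = {1,3,4,6,8}

Answer: {1,3,4,6,8}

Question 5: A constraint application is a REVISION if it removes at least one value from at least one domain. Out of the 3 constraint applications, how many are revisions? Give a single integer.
Answer: 1

Derivation:
Constraint 1 (Y != Z) on D(Y)={1,3,4,6,8} D(Z)={1,2,3,4,5,8}: no change => not a revision
Constraint 2 (Y != Z) on D(Y)={1,3,4,6,8} D(Z)={1,2,3,4,5,8}: no change => not a revision
Constraint 3 (Y + W = Z) on D(Y)={1,3,4,6,8} D(W)={2,3,6} D(Z)={1,2,3,4,5,8}: Y {1,3,4,6,8}->{1,3,6}; W {2,3,6}->{2,3}; Z {1,2,3,4,5,8}->{3,4,5,8} => REVISION
Total revisions = 1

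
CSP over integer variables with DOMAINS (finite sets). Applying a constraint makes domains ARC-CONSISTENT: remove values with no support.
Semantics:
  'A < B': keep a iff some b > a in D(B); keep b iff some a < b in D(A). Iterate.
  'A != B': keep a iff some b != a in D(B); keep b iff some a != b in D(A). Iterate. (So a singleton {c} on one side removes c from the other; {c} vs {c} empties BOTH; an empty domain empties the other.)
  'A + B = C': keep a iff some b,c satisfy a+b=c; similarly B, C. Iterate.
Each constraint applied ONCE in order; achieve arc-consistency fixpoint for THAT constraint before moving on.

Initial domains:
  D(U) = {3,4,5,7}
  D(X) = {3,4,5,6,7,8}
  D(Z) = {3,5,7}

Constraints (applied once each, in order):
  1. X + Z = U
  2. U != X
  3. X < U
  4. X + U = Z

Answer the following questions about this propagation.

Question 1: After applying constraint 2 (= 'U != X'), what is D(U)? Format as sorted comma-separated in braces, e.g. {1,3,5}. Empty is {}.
Constraint 1 (X + Z = U) on D(X)={3,4,5,6,7,8} D(Z)={3,5,7} D(U)={3,4,5,7}: X {3,4,5,6,7,8}->{4}; Z {3,5,7}->{3}; U {3,4,5,7}->{7}
Constraint 2 (U != X) on D(U)={7} D(X)={4}: no change
So after constraint 2: D(U) = {7}

Answer: {7}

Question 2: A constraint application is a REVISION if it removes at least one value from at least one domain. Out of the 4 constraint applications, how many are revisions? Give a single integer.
Answer: 2

Derivation:
Constraint 1 (X + Z = U) on D(X)={3,4,5,6,7,8} D(Z)={3,5,7} D(U)={3,4,5,7}: X {3,4,5,6,7,8}->{4}; Z {3,5,7}->{3}; U {3,4,5,7}->{7} => REVISION
Constraint 2 (U != X) on D(U)={7} D(X)={4}: no change => not a revision
Constraint 3 (X < U) on D(X)={4} D(U)={7}: no change => not a revision
Constraint 4 (X + U = Z) on D(X)={4} D(U)={7} D(Z)={3}: X {4}->{}; U {7}->{}; Z {3}->{} => REVISION
Total revisions = 2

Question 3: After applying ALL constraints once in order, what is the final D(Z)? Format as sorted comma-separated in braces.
Answer: {}

Derivation:
Constraint 1 (X + Z = U) on D(X)={3,4,5,6,7,8} D(Z)={3,5,7} D(U)={3,4,5,7}: X {3,4,5,6,7,8}->{4}; Z {3,5,7}->{3}; U {3,4,5,7}->{7}
Constraint 2 (U != X) on D(U)={7} D(X)={4}: no change
Constraint 3 (X < U) on D(X)={4} D(U)={7}: no change
Constraint 4 (X + U = Z) on D(X)={4} D(U)={7} D(Z)={3}: X {4}->{}; U {7}->{}; Z {3}->{}
So after all 4 constraints: D(Z) = {}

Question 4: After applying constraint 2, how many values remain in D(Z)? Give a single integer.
Answer: 1

Derivation:
Constraint 1 (X + Z = U) on D(X)={3,4,5,6,7,8} D(Z)={3,5,7} D(U)={3,4,5,7}: X {3,4,5,6,7,8}->{4}; Z {3,5,7}->{3}; U {3,4,5,7}->{7}
Constraint 2 (U != X) on D(U)={7} D(X)={4}: no change
So after constraint 2: D(Z)={3}, size = 1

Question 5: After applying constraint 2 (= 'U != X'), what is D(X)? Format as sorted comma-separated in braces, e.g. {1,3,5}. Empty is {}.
Constraint 1 (X + Z = U) on D(X)={3,4,5,6,7,8} D(Z)={3,5,7} D(U)={3,4,5,7}: X {3,4,5,6,7,8}->{4}; Z {3,5,7}->{3}; U {3,4,5,7}->{7}
Constraint 2 (U != X) on D(U)={7} D(X)={4}: no change
So after constraint 2: D(X) = {4}

Answer: {4}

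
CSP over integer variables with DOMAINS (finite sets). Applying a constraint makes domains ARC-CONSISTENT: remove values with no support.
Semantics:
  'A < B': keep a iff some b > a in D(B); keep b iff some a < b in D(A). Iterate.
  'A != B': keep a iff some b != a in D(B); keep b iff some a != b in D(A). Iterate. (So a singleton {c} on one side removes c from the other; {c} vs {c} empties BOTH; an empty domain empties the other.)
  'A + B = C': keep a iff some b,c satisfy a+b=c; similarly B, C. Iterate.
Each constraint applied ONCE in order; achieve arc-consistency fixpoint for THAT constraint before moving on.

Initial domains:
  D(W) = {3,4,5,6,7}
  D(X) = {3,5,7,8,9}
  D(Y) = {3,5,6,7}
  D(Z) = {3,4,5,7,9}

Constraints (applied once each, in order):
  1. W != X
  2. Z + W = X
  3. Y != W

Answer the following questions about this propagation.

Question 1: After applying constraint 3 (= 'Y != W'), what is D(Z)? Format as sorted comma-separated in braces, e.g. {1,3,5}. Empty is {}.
Answer: {3,4,5}

Derivation:
Constraint 1 (W != X) on D(W)={3,4,5,6,7} D(X)={3,5,7,8,9}: no change
Constraint 2 (Z + W = X) on D(Z)={3,4,5,7,9} D(W)={3,4,5,6,7} D(X)={3,5,7,8,9}: Z {3,4,5,7,9}->{3,4,5}; W {3,4,5,6,7}->{3,4,5,6}; X {3,5,7,8,9}->{7,8,9}
Constraint 3 (Y != W) on D(Y)={3,5,6,7} D(W)={3,4,5,6}: no change
So after constraint 3: D(Z) = {3,4,5}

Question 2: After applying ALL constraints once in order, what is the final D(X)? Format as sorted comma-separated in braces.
Answer: {7,8,9}

Derivation:
Constraint 1 (W != X) on D(W)={3,4,5,6,7} D(X)={3,5,7,8,9}: no change
Constraint 2 (Z + W = X) on D(Z)={3,4,5,7,9} D(W)={3,4,5,6,7} D(X)={3,5,7,8,9}: Z {3,4,5,7,9}->{3,4,5}; W {3,4,5,6,7}->{3,4,5,6}; X {3,5,7,8,9}->{7,8,9}
Constraint 3 (Y != W) on D(Y)={3,5,6,7} D(W)={3,4,5,6}: no change
So after all 3 constraints: D(X) = {7,8,9}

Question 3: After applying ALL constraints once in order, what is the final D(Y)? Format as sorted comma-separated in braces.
Answer: {3,5,6,7}

Derivation:
Constraint 1 (W != X) on D(W)={3,4,5,6,7} D(X)={3,5,7,8,9}: no change
Constraint 2 (Z + W = X) on D(Z)={3,4,5,7,9} D(W)={3,4,5,6,7} D(X)={3,5,7,8,9}: Z {3,4,5,7,9}->{3,4,5}; W {3,4,5,6,7}->{3,4,5,6}; X {3,5,7,8,9}->{7,8,9}
Constraint 3 (Y != W) on D(Y)={3,5,6,7} D(W)={3,4,5,6}: no change
So after all 3 constraints: D(Y) = {3,5,6,7}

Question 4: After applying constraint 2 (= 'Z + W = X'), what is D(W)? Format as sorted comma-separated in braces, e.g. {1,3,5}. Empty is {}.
Answer: {3,4,5,6}

Derivation:
Constraint 1 (W != X) on D(W)={3,4,5,6,7} D(X)={3,5,7,8,9}: no change
Constraint 2 (Z + W = X) on D(Z)={3,4,5,7,9} D(W)={3,4,5,6,7} D(X)={3,5,7,8,9}: Z {3,4,5,7,9}->{3,4,5}; W {3,4,5,6,7}->{3,4,5,6}; X {3,5,7,8,9}->{7,8,9}
So after constraint 2: D(W) = {3,4,5,6}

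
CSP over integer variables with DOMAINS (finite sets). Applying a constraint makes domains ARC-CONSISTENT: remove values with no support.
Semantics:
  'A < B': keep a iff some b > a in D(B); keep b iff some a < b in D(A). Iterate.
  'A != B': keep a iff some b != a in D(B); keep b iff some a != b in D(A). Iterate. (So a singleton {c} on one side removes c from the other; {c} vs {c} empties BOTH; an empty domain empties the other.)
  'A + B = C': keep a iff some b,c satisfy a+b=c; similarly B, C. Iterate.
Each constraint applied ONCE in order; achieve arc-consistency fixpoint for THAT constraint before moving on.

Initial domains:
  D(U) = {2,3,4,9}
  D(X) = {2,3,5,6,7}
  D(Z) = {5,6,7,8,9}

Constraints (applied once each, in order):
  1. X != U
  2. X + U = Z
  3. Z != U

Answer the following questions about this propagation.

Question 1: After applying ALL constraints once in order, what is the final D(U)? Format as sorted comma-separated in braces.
Constraint 1 (X != U) on D(X)={2,3,5,6,7} D(U)={2,3,4,9}: no change
Constraint 2 (X + U = Z) on D(X)={2,3,5,6,7} D(U)={2,3,4,9} D(Z)={5,6,7,8,9}: U {2,3,4,9}->{2,3,4}
Constraint 3 (Z != U) on D(Z)={5,6,7,8,9} D(U)={2,3,4}: no change
So after all 3 constraints: D(U) = {2,3,4}

Answer: {2,3,4}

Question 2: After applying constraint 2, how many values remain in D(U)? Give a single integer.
Constraint 1 (X != U) on D(X)={2,3,5,6,7} D(U)={2,3,4,9}: no change
Constraint 2 (X + U = Z) on D(X)={2,3,5,6,7} D(U)={2,3,4,9} D(Z)={5,6,7,8,9}: U {2,3,4,9}->{2,3,4}
So after constraint 2: D(U)={2,3,4}, size = 3

Answer: 3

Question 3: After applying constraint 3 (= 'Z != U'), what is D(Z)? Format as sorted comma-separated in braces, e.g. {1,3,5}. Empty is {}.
Constraint 1 (X != U) on D(X)={2,3,5,6,7} D(U)={2,3,4,9}: no change
Constraint 2 (X + U = Z) on D(X)={2,3,5,6,7} D(U)={2,3,4,9} D(Z)={5,6,7,8,9}: U {2,3,4,9}->{2,3,4}
Constraint 3 (Z != U) on D(Z)={5,6,7,8,9} D(U)={2,3,4}: no change
So after constraint 3: D(Z) = {5,6,7,8,9}

Answer: {5,6,7,8,9}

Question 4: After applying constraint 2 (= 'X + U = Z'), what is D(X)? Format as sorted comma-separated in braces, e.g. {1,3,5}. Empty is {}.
Answer: {2,3,5,6,7}

Derivation:
Constraint 1 (X != U) on D(X)={2,3,5,6,7} D(U)={2,3,4,9}: no change
Constraint 2 (X + U = Z) on D(X)={2,3,5,6,7} D(U)={2,3,4,9} D(Z)={5,6,7,8,9}: U {2,3,4,9}->{2,3,4}
So after constraint 2: D(X) = {2,3,5,6,7}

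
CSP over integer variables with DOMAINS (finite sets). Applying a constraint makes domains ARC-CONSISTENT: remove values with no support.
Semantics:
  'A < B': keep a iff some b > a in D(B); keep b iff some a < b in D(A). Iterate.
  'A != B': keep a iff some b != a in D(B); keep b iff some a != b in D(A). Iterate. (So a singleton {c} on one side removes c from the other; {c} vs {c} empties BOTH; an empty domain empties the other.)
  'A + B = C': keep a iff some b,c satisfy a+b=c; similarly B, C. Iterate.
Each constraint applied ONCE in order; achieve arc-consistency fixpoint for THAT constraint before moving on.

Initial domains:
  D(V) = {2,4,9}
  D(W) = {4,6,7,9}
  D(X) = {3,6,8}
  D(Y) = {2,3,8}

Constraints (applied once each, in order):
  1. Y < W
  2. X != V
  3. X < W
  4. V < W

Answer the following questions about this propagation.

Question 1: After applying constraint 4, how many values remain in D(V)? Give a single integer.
Answer: 2

Derivation:
Constraint 1 (Y < W) on D(Y)={2,3,8} D(W)={4,6,7,9}: no change
Constraint 2 (X != V) on D(X)={3,6,8} D(V)={2,4,9}: no change
Constraint 3 (X < W) on D(X)={3,6,8} D(W)={4,6,7,9}: no change
Constraint 4 (V < W) on D(V)={2,4,9} D(W)={4,6,7,9}: V {2,4,9}->{2,4}
So after constraint 4: D(V)={2,4}, size = 2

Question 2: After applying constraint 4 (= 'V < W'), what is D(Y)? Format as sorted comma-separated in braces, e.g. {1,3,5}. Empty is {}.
Answer: {2,3,8}

Derivation:
Constraint 1 (Y < W) on D(Y)={2,3,8} D(W)={4,6,7,9}: no change
Constraint 2 (X != V) on D(X)={3,6,8} D(V)={2,4,9}: no change
Constraint 3 (X < W) on D(X)={3,6,8} D(W)={4,6,7,9}: no change
Constraint 4 (V < W) on D(V)={2,4,9} D(W)={4,6,7,9}: V {2,4,9}->{2,4}
So after constraint 4: D(Y) = {2,3,8}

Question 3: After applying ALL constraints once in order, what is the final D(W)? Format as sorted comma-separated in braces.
Constraint 1 (Y < W) on D(Y)={2,3,8} D(W)={4,6,7,9}: no change
Constraint 2 (X != V) on D(X)={3,6,8} D(V)={2,4,9}: no change
Constraint 3 (X < W) on D(X)={3,6,8} D(W)={4,6,7,9}: no change
Constraint 4 (V < W) on D(V)={2,4,9} D(W)={4,6,7,9}: V {2,4,9}->{2,4}
So after all 4 constraints: D(W) = {4,6,7,9}

Answer: {4,6,7,9}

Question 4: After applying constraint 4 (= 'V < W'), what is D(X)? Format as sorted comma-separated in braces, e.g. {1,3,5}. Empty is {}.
Answer: {3,6,8}

Derivation:
Constraint 1 (Y < W) on D(Y)={2,3,8} D(W)={4,6,7,9}: no change
Constraint 2 (X != V) on D(X)={3,6,8} D(V)={2,4,9}: no change
Constraint 3 (X < W) on D(X)={3,6,8} D(W)={4,6,7,9}: no change
Constraint 4 (V < W) on D(V)={2,4,9} D(W)={4,6,7,9}: V {2,4,9}->{2,4}
So after constraint 4: D(X) = {3,6,8}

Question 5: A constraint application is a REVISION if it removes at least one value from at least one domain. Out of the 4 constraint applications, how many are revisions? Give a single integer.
Constraint 1 (Y < W) on D(Y)={2,3,8} D(W)={4,6,7,9}: no change => not a revision
Constraint 2 (X != V) on D(X)={3,6,8} D(V)={2,4,9}: no change => not a revision
Constraint 3 (X < W) on D(X)={3,6,8} D(W)={4,6,7,9}: no change => not a revision
Constraint 4 (V < W) on D(V)={2,4,9} D(W)={4,6,7,9}: V {2,4,9}->{2,4} => REVISION
Total revisions = 1

Answer: 1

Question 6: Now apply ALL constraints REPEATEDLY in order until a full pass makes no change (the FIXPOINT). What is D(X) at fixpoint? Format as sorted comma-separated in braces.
pass 0 (initial): D(X)={3,6,8}
pass 1: V {2,4,9}->{2,4}
pass 2: no change
Fixpoint after 2 passes: D(X) = {3,6,8}

Answer: {3,6,8}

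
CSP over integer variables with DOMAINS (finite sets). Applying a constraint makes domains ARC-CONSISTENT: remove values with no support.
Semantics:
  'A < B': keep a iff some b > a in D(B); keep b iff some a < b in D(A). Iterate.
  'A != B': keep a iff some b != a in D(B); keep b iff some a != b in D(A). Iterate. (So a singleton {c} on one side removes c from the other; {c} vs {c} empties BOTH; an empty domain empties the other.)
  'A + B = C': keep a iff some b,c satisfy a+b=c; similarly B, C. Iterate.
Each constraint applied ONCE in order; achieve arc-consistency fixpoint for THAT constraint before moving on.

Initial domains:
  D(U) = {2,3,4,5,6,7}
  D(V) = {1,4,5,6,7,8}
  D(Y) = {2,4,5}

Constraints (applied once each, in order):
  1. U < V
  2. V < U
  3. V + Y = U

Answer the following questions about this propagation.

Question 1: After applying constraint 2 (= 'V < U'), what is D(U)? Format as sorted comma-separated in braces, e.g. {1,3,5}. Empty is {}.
Answer: {5,6,7}

Derivation:
Constraint 1 (U < V) on D(U)={2,3,4,5,6,7} D(V)={1,4,5,6,7,8}: V {1,4,5,6,7,8}->{4,5,6,7,8}
Constraint 2 (V < U) on D(V)={4,5,6,7,8} D(U)={2,3,4,5,6,7}: V {4,5,6,7,8}->{4,5,6}; U {2,3,4,5,6,7}->{5,6,7}
So after constraint 2: D(U) = {5,6,7}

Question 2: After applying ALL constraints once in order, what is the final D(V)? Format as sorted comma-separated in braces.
Constraint 1 (U < V) on D(U)={2,3,4,5,6,7} D(V)={1,4,5,6,7,8}: V {1,4,5,6,7,8}->{4,5,6,7,8}
Constraint 2 (V < U) on D(V)={4,5,6,7,8} D(U)={2,3,4,5,6,7}: V {4,5,6,7,8}->{4,5,6}; U {2,3,4,5,6,7}->{5,6,7}
Constraint 3 (V + Y = U) on D(V)={4,5,6} D(Y)={2,4,5} D(U)={5,6,7}: V {4,5,6}->{4,5}; Y {2,4,5}->{2}; U {5,6,7}->{6,7}
So after all 3 constraints: D(V) = {4,5}

Answer: {4,5}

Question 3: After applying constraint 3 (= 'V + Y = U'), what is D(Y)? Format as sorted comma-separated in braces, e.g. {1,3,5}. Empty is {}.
Answer: {2}

Derivation:
Constraint 1 (U < V) on D(U)={2,3,4,5,6,7} D(V)={1,4,5,6,7,8}: V {1,4,5,6,7,8}->{4,5,6,7,8}
Constraint 2 (V < U) on D(V)={4,5,6,7,8} D(U)={2,3,4,5,6,7}: V {4,5,6,7,8}->{4,5,6}; U {2,3,4,5,6,7}->{5,6,7}
Constraint 3 (V + Y = U) on D(V)={4,5,6} D(Y)={2,4,5} D(U)={5,6,7}: V {4,5,6}->{4,5}; Y {2,4,5}->{2}; U {5,6,7}->{6,7}
So after constraint 3: D(Y) = {2}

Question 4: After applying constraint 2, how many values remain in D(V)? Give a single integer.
Answer: 3

Derivation:
Constraint 1 (U < V) on D(U)={2,3,4,5,6,7} D(V)={1,4,5,6,7,8}: V {1,4,5,6,7,8}->{4,5,6,7,8}
Constraint 2 (V < U) on D(V)={4,5,6,7,8} D(U)={2,3,4,5,6,7}: V {4,5,6,7,8}->{4,5,6}; U {2,3,4,5,6,7}->{5,6,7}
So after constraint 2: D(V)={4,5,6}, size = 3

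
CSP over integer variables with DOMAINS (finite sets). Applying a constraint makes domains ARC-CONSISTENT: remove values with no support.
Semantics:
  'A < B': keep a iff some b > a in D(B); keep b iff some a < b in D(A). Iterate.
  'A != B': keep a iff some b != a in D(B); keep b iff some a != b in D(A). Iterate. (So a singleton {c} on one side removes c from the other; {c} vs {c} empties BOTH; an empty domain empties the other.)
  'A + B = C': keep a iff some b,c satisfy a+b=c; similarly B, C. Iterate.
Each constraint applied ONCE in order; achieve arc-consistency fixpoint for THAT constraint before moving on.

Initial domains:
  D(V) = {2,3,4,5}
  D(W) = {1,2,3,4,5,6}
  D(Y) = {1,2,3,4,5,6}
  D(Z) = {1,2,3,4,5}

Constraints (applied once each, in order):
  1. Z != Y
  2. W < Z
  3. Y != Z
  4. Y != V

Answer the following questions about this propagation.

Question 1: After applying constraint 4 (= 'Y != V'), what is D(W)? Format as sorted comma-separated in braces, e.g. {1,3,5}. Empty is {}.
Answer: {1,2,3,4}

Derivation:
Constraint 1 (Z != Y) on D(Z)={1,2,3,4,5} D(Y)={1,2,3,4,5,6}: no change
Constraint 2 (W < Z) on D(W)={1,2,3,4,5,6} D(Z)={1,2,3,4,5}: W {1,2,3,4,5,6}->{1,2,3,4}; Z {1,2,3,4,5}->{2,3,4,5}
Constraint 3 (Y != Z) on D(Y)={1,2,3,4,5,6} D(Z)={2,3,4,5}: no change
Constraint 4 (Y != V) on D(Y)={1,2,3,4,5,6} D(V)={2,3,4,5}: no change
So after constraint 4: D(W) = {1,2,3,4}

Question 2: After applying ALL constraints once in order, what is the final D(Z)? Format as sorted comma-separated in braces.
Constraint 1 (Z != Y) on D(Z)={1,2,3,4,5} D(Y)={1,2,3,4,5,6}: no change
Constraint 2 (W < Z) on D(W)={1,2,3,4,5,6} D(Z)={1,2,3,4,5}: W {1,2,3,4,5,6}->{1,2,3,4}; Z {1,2,3,4,5}->{2,3,4,5}
Constraint 3 (Y != Z) on D(Y)={1,2,3,4,5,6} D(Z)={2,3,4,5}: no change
Constraint 4 (Y != V) on D(Y)={1,2,3,4,5,6} D(V)={2,3,4,5}: no change
So after all 4 constraints: D(Z) = {2,3,4,5}

Answer: {2,3,4,5}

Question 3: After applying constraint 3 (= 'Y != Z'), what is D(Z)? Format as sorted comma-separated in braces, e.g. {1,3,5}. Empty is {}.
Answer: {2,3,4,5}

Derivation:
Constraint 1 (Z != Y) on D(Z)={1,2,3,4,5} D(Y)={1,2,3,4,5,6}: no change
Constraint 2 (W < Z) on D(W)={1,2,3,4,5,6} D(Z)={1,2,3,4,5}: W {1,2,3,4,5,6}->{1,2,3,4}; Z {1,2,3,4,5}->{2,3,4,5}
Constraint 3 (Y != Z) on D(Y)={1,2,3,4,5,6} D(Z)={2,3,4,5}: no change
So after constraint 3: D(Z) = {2,3,4,5}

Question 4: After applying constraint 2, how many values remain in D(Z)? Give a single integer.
Answer: 4

Derivation:
Constraint 1 (Z != Y) on D(Z)={1,2,3,4,5} D(Y)={1,2,3,4,5,6}: no change
Constraint 2 (W < Z) on D(W)={1,2,3,4,5,6} D(Z)={1,2,3,4,5}: W {1,2,3,4,5,6}->{1,2,3,4}; Z {1,2,3,4,5}->{2,3,4,5}
So after constraint 2: D(Z)={2,3,4,5}, size = 4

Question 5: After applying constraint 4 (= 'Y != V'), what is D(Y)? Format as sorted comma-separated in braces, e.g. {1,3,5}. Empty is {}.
Answer: {1,2,3,4,5,6}

Derivation:
Constraint 1 (Z != Y) on D(Z)={1,2,3,4,5} D(Y)={1,2,3,4,5,6}: no change
Constraint 2 (W < Z) on D(W)={1,2,3,4,5,6} D(Z)={1,2,3,4,5}: W {1,2,3,4,5,6}->{1,2,3,4}; Z {1,2,3,4,5}->{2,3,4,5}
Constraint 3 (Y != Z) on D(Y)={1,2,3,4,5,6} D(Z)={2,3,4,5}: no change
Constraint 4 (Y != V) on D(Y)={1,2,3,4,5,6} D(V)={2,3,4,5}: no change
So after constraint 4: D(Y) = {1,2,3,4,5,6}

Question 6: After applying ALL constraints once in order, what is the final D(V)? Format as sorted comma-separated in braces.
Answer: {2,3,4,5}

Derivation:
Constraint 1 (Z != Y) on D(Z)={1,2,3,4,5} D(Y)={1,2,3,4,5,6}: no change
Constraint 2 (W < Z) on D(W)={1,2,3,4,5,6} D(Z)={1,2,3,4,5}: W {1,2,3,4,5,6}->{1,2,3,4}; Z {1,2,3,4,5}->{2,3,4,5}
Constraint 3 (Y != Z) on D(Y)={1,2,3,4,5,6} D(Z)={2,3,4,5}: no change
Constraint 4 (Y != V) on D(Y)={1,2,3,4,5,6} D(V)={2,3,4,5}: no change
So after all 4 constraints: D(V) = {2,3,4,5}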